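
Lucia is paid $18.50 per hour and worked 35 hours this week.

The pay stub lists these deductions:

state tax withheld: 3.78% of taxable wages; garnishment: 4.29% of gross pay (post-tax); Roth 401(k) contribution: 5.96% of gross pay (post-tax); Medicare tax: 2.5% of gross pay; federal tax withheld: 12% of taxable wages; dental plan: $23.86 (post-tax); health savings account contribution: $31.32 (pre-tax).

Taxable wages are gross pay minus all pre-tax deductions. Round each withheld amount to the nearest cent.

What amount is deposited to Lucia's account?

$412.53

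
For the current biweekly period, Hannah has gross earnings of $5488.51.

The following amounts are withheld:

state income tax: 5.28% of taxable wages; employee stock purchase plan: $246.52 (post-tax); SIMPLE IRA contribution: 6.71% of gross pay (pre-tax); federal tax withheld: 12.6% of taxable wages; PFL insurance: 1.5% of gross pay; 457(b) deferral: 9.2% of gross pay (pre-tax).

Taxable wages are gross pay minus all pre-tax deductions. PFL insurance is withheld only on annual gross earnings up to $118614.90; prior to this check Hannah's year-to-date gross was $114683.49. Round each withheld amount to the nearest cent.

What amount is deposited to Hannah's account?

$3484.58

457(b) deferral: $5488.51 × 0.092 = $504.94
SIMPLE IRA contribution: $5488.51 × 0.0671 = $368.28
Pre-tax total = $504.94 + $368.28 = $873.22
Taxable wages = $5488.51 − $873.22 = $4615.29
State income tax: $4615.29 × 0.0528 = $243.69
Federal tax withheld: $4615.29 × 0.126 = $581.53
PFL insurance: only $118614.90 − $114683.49 = $3931.41 of this check is subject → $3931.41 × 0.015 = $58.97
Employee stock purchase plan: $246.52
Total deductions = $504.94 + $368.28 + $243.69 + $581.53 + $58.97 + $246.52 = $2003.93
Net pay = $5488.51 − $2003.93 = $3484.58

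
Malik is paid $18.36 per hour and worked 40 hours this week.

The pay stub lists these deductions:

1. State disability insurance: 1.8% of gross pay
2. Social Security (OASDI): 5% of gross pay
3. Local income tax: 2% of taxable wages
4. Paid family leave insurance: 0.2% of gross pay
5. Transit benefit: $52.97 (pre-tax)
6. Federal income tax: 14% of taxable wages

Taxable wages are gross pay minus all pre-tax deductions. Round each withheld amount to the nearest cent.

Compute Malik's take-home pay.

$520.99

Gross pay: 40 × $18.36 = $734.40
Transit benefit: $52.97
Taxable wages = $734.40 − $52.97 = $681.43
Local income tax: $681.43 × 0.02 = $13.63
Federal income tax: $681.43 × 0.14 = $95.40
State disability insurance: $734.40 × 0.018 = $13.22
Paid family leave insurance: $734.40 × 0.002 = $1.47
Social Security (OASDI): $734.40 × 0.05 = $36.72
Total deductions = $52.97 + $13.63 + $95.40 + $13.22 + $1.47 + $36.72 = $213.41
Net pay = $734.40 − $213.41 = $520.99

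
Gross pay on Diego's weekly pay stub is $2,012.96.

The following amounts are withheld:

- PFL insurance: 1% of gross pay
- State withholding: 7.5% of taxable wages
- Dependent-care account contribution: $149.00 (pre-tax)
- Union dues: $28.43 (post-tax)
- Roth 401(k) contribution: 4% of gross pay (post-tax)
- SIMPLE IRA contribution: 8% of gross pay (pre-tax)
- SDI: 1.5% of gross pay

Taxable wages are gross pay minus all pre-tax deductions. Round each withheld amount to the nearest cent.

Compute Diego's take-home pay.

SIMPLE IRA contribution: $2,012.96 × 0.08 = $161.04
Dependent-care account contribution: $149.00
Pre-tax total = $161.04 + $149.00 = $310.04
Taxable wages = $2,012.96 − $310.04 = $1,702.92
State withholding: $1,702.92 × 0.075 = $127.72
PFL insurance: $2,012.96 × 0.01 = $20.13
SDI: $2,012.96 × 0.015 = $30.19
Roth 401(k) contribution: $2,012.96 × 0.04 = $80.52
Union dues: $28.43
Total deductions = $161.04 + $149.00 + $127.72 + $20.13 + $30.19 + $80.52 + $28.43 = $597.03
Net pay = $2,012.96 − $597.03 = $1,415.93

$1,415.93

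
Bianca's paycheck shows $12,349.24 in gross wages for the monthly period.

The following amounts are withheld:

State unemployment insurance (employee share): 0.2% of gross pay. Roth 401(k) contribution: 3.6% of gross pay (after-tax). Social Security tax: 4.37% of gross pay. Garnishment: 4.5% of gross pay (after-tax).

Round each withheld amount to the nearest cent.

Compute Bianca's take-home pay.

$10,784.59

State unemployment insurance (employee share): $12,349.24 × 0.002 = $24.70
Social Security tax: $12,349.24 × 0.0437 = $539.66
Garnishment: $12,349.24 × 0.045 = $555.72
Roth 401(k) contribution: $12,349.24 × 0.036 = $444.57
Total deductions = $24.70 + $539.66 + $555.72 + $444.57 = $1,564.65
Net pay = $12,349.24 − $1,564.65 = $10,784.59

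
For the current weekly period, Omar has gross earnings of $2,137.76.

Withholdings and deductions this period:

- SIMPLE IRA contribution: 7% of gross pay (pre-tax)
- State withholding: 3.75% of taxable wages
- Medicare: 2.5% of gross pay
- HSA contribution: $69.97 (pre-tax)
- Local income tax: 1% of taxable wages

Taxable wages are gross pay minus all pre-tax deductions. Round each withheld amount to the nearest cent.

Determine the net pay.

$1,773.60

HSA contribution: $69.97
SIMPLE IRA contribution: $2,137.76 × 0.07 = $149.64
Pre-tax total = $69.97 + $149.64 = $219.61
Taxable wages = $2,137.76 − $219.61 = $1,918.15
Local income tax: $1,918.15 × 0.01 = $19.18
State withholding: $1,918.15 × 0.0375 = $71.93
Medicare: $2,137.76 × 0.025 = $53.44
Total deductions = $69.97 + $149.64 + $19.18 + $71.93 + $53.44 = $364.16
Net pay = $2,137.76 − $364.16 = $1,773.60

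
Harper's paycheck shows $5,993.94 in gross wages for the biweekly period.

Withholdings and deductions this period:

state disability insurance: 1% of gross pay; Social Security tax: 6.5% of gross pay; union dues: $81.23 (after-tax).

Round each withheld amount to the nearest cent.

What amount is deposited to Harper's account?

Social Security tax: $5,993.94 × 0.065 = $389.61
State disability insurance: $5,993.94 × 0.01 = $59.94
Union dues: $81.23
Total deductions = $389.61 + $59.94 + $81.23 = $530.78
Net pay = $5,993.94 − $530.78 = $5,463.16

$5,463.16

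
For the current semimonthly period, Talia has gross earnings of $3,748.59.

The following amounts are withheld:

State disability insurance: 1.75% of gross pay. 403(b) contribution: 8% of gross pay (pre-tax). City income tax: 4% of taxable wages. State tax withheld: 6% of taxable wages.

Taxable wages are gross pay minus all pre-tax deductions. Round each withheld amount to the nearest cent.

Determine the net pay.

$3,038.23

403(b) contribution: $3,748.59 × 0.08 = $299.89
Taxable wages = $3,748.59 − $299.89 = $3,448.70
City income tax: $3,448.70 × 0.04 = $137.95
State tax withheld: $3,448.70 × 0.06 = $206.92
State disability insurance: $3,748.59 × 0.0175 = $65.60
Total deductions = $299.89 + $137.95 + $206.92 + $65.60 = $710.36
Net pay = $3,748.59 − $710.36 = $3,038.23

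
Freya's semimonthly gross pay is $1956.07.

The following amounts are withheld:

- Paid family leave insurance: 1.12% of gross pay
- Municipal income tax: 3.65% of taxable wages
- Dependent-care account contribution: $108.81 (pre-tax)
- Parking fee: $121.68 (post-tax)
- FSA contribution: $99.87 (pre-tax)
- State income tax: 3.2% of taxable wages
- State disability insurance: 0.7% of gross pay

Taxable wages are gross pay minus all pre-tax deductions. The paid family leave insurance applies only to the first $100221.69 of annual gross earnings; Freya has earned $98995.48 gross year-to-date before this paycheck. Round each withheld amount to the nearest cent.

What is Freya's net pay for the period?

Dependent-care account contribution: $108.81
FSA contribution: $99.87
Pre-tax total = $108.81 + $99.87 = $208.68
Taxable wages = $1956.07 − $208.68 = $1747.39
Municipal income tax: $1747.39 × 0.0365 = $63.78
State income tax: $1747.39 × 0.032 = $55.92
State disability insurance: $1956.07 × 0.007 = $13.69
Paid family leave insurance: only $100221.69 − $98995.48 = $1226.21 of this check is subject → $1226.21 × 0.0112 = $13.73
Parking fee: $121.68
Total deductions = $108.81 + $99.87 + $63.78 + $55.92 + $13.69 + $13.73 + $121.68 = $477.48
Net pay = $1956.07 − $477.48 = $1478.59

$1478.59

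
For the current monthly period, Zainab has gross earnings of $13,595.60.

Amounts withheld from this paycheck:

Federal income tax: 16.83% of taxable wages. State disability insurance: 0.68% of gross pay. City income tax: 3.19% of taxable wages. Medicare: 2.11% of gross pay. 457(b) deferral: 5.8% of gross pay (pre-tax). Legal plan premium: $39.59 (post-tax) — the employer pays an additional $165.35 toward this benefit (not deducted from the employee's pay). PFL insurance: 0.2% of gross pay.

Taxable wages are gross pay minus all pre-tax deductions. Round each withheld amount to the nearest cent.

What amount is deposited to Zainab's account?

457(b) deferral: $13,595.60 × 0.058 = $788.54
Taxable wages = $13,595.60 − $788.54 = $12,807.06
City income tax: $12,807.06 × 0.0319 = $408.55
Federal income tax: $12,807.06 × 0.1683 = $2,155.43
Medicare: $13,595.60 × 0.0211 = $286.87
State disability insurance: $13,595.60 × 0.0068 = $92.45
PFL insurance: $13,595.60 × 0.002 = $27.19
Legal plan premium: $39.59
(Employer's $165.35 toward legal plan premium is not withheld from the employee.)
Total deductions = $788.54 + $408.55 + $2,155.43 + $286.87 + $92.45 + $27.19 + $39.59 = $3,798.62
Net pay = $13,595.60 − $3,798.62 = $9,796.98

$9,796.98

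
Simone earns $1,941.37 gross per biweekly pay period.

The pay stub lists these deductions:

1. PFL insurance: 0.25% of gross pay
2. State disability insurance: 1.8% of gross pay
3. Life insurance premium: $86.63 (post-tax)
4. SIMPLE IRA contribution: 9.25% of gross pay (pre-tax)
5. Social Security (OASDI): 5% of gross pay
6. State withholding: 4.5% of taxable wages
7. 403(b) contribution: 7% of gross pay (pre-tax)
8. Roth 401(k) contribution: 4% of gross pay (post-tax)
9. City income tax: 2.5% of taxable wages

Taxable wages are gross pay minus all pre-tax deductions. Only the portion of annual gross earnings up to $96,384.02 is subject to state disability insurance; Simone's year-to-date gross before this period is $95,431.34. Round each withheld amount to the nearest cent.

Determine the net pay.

$1,228.72

403(b) contribution: $1,941.37 × 0.07 = $135.90
SIMPLE IRA contribution: $1,941.37 × 0.0925 = $179.58
Pre-tax total = $135.90 + $179.58 = $315.48
Taxable wages = $1,941.37 − $315.48 = $1,625.89
State withholding: $1,625.89 × 0.045 = $73.17
City income tax: $1,625.89 × 0.025 = $40.65
PFL insurance: $1,941.37 × 0.0025 = $4.85
Social Security (OASDI): $1,941.37 × 0.05 = $97.07
State disability insurance: only $96,384.02 − $95,431.34 = $952.68 of this check is subject → $952.68 × 0.018 = $17.15
Roth 401(k) contribution: $1,941.37 × 0.04 = $77.65
Life insurance premium: $86.63
Total deductions = $135.90 + $179.58 + $73.17 + $40.65 + $4.85 + $97.07 + $17.15 + $77.65 + $86.63 = $712.65
Net pay = $1,941.37 − $712.65 = $1,228.72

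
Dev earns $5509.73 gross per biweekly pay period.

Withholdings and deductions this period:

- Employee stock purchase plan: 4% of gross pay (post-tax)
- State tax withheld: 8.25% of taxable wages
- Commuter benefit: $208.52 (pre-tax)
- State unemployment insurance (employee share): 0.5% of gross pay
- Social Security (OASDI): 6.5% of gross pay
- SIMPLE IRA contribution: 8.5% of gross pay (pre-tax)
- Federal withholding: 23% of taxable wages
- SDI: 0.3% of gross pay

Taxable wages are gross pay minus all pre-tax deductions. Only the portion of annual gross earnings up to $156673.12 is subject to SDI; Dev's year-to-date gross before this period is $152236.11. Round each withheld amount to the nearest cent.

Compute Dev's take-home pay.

Commuter benefit: $208.52
SIMPLE IRA contribution: $5509.73 × 0.085 = $468.33
Pre-tax total = $208.52 + $468.33 = $676.85
Taxable wages = $5509.73 − $676.85 = $4832.88
State tax withheld: $4832.88 × 0.0825 = $398.71
Federal withholding: $4832.88 × 0.23 = $1111.56
SDI: only $156673.12 − $152236.11 = $4437.01 of this check is subject → $4437.01 × 0.003 = $13.31
Social Security (OASDI): $5509.73 × 0.065 = $358.13
State unemployment insurance (employee share): $5509.73 × 0.005 = $27.55
Employee stock purchase plan: $5509.73 × 0.04 = $220.39
Total deductions = $208.52 + $468.33 + $398.71 + $1111.56 + $13.31 + $358.13 + $27.55 + $220.39 = $2806.50
Net pay = $5509.73 − $2806.50 = $2703.23

$2703.23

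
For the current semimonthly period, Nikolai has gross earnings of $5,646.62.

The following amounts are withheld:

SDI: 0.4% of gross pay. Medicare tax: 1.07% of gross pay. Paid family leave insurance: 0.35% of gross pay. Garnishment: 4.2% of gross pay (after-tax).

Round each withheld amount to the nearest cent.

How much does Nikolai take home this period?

SDI: $5,646.62 × 0.004 = $22.59
Paid family leave insurance: $5,646.62 × 0.0035 = $19.76
Medicare tax: $5,646.62 × 0.0107 = $60.42
Garnishment: $5,646.62 × 0.042 = $237.16
Total deductions = $22.59 + $19.76 + $60.42 + $237.16 = $339.93
Net pay = $5,646.62 − $339.93 = $5,306.69

$5,306.69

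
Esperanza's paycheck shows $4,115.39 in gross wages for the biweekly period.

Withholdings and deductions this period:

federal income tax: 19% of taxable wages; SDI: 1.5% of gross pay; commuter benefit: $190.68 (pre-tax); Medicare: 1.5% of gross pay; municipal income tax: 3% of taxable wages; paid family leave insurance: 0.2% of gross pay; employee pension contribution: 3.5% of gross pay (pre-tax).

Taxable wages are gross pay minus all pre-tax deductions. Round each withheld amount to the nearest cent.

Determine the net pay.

$2,817.23

Employee pension contribution: $4,115.39 × 0.035 = $144.04
Commuter benefit: $190.68
Pre-tax total = $144.04 + $190.68 = $334.72
Taxable wages = $4,115.39 − $334.72 = $3,780.67
Federal income tax: $3,780.67 × 0.19 = $718.33
Municipal income tax: $3,780.67 × 0.03 = $113.42
Paid family leave insurance: $4,115.39 × 0.002 = $8.23
SDI: $4,115.39 × 0.015 = $61.73
Medicare: $4,115.39 × 0.015 = $61.73
Total deductions = $144.04 + $190.68 + $718.33 + $113.42 + $8.23 + $61.73 + $61.73 = $1,298.16
Net pay = $4,115.39 − $1,298.16 = $2,817.23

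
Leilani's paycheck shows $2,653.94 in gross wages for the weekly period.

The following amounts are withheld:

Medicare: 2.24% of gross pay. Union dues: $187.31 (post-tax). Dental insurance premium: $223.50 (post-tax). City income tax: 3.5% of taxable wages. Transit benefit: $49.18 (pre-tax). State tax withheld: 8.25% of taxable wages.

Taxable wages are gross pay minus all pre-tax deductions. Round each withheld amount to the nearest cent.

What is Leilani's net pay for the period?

Transit benefit: $49.18
Taxable wages = $2,653.94 − $49.18 = $2,604.76
State tax withheld: $2,604.76 × 0.0825 = $214.89
City income tax: $2,604.76 × 0.035 = $91.17
Medicare: $2,653.94 × 0.0224 = $59.45
Union dues: $187.31
Dental insurance premium: $223.50
Total deductions = $49.18 + $214.89 + $91.17 + $59.45 + $187.31 + $223.50 = $825.50
Net pay = $2,653.94 − $825.50 = $1,828.44

$1,828.44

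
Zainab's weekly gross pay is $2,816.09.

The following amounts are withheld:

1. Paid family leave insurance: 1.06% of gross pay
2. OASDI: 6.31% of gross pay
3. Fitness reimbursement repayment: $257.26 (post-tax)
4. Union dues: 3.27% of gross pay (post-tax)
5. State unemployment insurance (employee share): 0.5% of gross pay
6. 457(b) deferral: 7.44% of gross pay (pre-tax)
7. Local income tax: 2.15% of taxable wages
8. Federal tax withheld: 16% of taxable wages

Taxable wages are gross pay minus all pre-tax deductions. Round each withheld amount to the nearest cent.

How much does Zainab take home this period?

457(b) deferral: $2,816.09 × 0.0744 = $209.52
Taxable wages = $2,816.09 − $209.52 = $2,606.57
Federal tax withheld: $2,606.57 × 0.16 = $417.05
Local income tax: $2,606.57 × 0.0215 = $56.04
State unemployment insurance (employee share): $2,816.09 × 0.005 = $14.08
OASDI: $2,816.09 × 0.0631 = $177.70
Paid family leave insurance: $2,816.09 × 0.0106 = $29.85
Fitness reimbursement repayment: $257.26
Union dues: $2,816.09 × 0.0327 = $92.09
Total deductions = $209.52 + $417.05 + $56.04 + $14.08 + $177.70 + $29.85 + $257.26 + $92.09 = $1,253.59
Net pay = $2,816.09 − $1,253.59 = $1,562.50

$1,562.50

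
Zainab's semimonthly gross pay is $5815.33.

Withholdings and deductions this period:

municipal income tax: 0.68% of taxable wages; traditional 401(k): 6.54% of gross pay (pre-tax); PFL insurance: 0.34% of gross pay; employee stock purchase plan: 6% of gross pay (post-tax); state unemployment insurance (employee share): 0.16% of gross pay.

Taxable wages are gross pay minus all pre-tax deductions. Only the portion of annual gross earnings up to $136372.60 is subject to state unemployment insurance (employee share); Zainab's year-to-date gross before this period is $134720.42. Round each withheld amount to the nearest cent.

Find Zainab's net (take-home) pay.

Traditional 401(k): $5815.33 × 0.0654 = $380.32
Taxable wages = $5815.33 − $380.32 = $5435.01
Municipal income tax: $5435.01 × 0.0068 = $36.96
State unemployment insurance (employee share): only $136372.60 − $134720.42 = $1652.18 of this check is subject → $1652.18 × 0.0016 = $2.64
PFL insurance: $5815.33 × 0.0034 = $19.77
Employee stock purchase plan: $5815.33 × 0.06 = $348.92
Total deductions = $380.32 + $36.96 + $2.64 + $19.77 + $348.92 = $788.61
Net pay = $5815.33 − $788.61 = $5026.72

$5026.72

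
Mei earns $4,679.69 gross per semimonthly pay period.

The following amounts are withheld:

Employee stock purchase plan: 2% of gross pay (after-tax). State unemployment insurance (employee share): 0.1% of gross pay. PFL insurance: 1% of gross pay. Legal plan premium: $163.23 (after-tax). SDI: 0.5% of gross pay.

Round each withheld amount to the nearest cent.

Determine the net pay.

$4,347.99

State unemployment insurance (employee share): $4,679.69 × 0.001 = $4.68
SDI: $4,679.69 × 0.005 = $23.40
PFL insurance: $4,679.69 × 0.01 = $46.80
Employee stock purchase plan: $4,679.69 × 0.02 = $93.59
Legal plan premium: $163.23
Total deductions = $4.68 + $23.40 + $46.80 + $93.59 + $163.23 = $331.70
Net pay = $4,679.69 − $331.70 = $4,347.99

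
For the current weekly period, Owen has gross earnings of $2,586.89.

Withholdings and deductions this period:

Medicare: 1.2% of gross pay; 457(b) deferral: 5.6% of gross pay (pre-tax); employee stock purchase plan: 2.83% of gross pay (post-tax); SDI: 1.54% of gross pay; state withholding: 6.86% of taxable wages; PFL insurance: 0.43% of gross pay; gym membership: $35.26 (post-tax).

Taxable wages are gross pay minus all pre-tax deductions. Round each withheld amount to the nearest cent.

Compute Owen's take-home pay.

$2,084.03

457(b) deferral: $2,586.89 × 0.056 = $144.87
Taxable wages = $2,586.89 − $144.87 = $2,442.02
State withholding: $2,442.02 × 0.0686 = $167.52
Medicare: $2,586.89 × 0.012 = $31.04
PFL insurance: $2,586.89 × 0.0043 = $11.12
SDI: $2,586.89 × 0.0154 = $39.84
Employee stock purchase plan: $2,586.89 × 0.0283 = $73.21
Gym membership: $35.26
Total deductions = $144.87 + $167.52 + $31.04 + $11.12 + $39.84 + $73.21 + $35.26 = $502.86
Net pay = $2,586.89 − $502.86 = $2,084.03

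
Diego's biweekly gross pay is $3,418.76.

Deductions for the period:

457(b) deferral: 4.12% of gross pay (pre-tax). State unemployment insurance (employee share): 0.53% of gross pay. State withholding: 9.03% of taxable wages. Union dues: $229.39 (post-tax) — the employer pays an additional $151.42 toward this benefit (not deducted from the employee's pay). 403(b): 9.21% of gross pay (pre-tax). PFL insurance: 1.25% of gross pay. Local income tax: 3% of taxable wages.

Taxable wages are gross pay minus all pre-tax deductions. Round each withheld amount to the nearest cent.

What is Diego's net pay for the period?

$2,316.35

403(b): $3,418.76 × 0.0921 = $314.87
457(b) deferral: $3,418.76 × 0.0412 = $140.85
Pre-tax total = $314.87 + $140.85 = $455.72
Taxable wages = $3,418.76 − $455.72 = $2,963.04
Local income tax: $2,963.04 × 0.03 = $88.89
State withholding: $2,963.04 × 0.0903 = $267.56
State unemployment insurance (employee share): $3,418.76 × 0.0053 = $18.12
PFL insurance: $3,418.76 × 0.0125 = $42.73
Union dues: $229.39
(Employer's $151.42 toward union dues is not withheld from the employee.)
Total deductions = $314.87 + $140.85 + $88.89 + $267.56 + $18.12 + $42.73 + $229.39 = $1,102.41
Net pay = $3,418.76 − $1,102.41 = $2,316.35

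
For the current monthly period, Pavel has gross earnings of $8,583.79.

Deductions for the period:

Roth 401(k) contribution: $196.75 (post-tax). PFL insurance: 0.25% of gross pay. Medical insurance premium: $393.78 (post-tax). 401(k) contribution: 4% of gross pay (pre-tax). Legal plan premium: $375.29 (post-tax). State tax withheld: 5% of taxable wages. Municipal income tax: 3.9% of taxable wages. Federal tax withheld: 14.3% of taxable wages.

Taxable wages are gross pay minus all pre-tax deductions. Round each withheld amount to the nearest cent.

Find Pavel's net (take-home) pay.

401(k) contribution: $8,583.79 × 0.04 = $343.35
Taxable wages = $8,583.79 − $343.35 = $8,240.44
State tax withheld: $8,240.44 × 0.05 = $412.02
Federal tax withheld: $8,240.44 × 0.143 = $1,178.38
Municipal income tax: $8,240.44 × 0.039 = $321.38
PFL insurance: $8,583.79 × 0.0025 = $21.46
Medical insurance premium: $393.78
Roth 401(k) contribution: $196.75
Legal plan premium: $375.29
Total deductions = $343.35 + $412.02 + $1,178.38 + $321.38 + $21.46 + $393.78 + $196.75 + $375.29 = $3,242.41
Net pay = $8,583.79 − $3,242.41 = $5,341.38

$5,341.38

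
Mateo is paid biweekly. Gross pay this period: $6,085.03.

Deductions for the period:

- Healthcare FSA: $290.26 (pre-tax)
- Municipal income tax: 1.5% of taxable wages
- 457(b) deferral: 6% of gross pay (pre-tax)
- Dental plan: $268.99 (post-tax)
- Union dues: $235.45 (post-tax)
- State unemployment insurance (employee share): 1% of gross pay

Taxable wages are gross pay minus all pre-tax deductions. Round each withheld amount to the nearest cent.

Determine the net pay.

Healthcare FSA: $290.26
457(b) deferral: $6,085.03 × 0.06 = $365.10
Pre-tax total = $290.26 + $365.10 = $655.36
Taxable wages = $6,085.03 − $655.36 = $5,429.67
Municipal income tax: $5,429.67 × 0.015 = $81.45
State unemployment insurance (employee share): $6,085.03 × 0.01 = $60.85
Dental plan: $268.99
Union dues: $235.45
Total deductions = $290.26 + $365.10 + $81.45 + $60.85 + $268.99 + $235.45 = $1,302.10
Net pay = $6,085.03 − $1,302.10 = $4,782.93

$4,782.93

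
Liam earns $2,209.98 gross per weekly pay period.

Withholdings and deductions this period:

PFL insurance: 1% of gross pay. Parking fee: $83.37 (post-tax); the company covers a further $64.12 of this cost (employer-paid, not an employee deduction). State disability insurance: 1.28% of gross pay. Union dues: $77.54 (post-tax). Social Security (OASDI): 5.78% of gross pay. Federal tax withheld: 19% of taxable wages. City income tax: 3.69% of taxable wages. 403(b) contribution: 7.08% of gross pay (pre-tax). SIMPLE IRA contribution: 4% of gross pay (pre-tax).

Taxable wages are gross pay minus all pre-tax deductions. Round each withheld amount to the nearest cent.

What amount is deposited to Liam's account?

SIMPLE IRA contribution: $2,209.98 × 0.04 = $88.40
403(b) contribution: $2,209.98 × 0.0708 = $156.47
Pre-tax total = $88.40 + $156.47 = $244.87
Taxable wages = $2,209.98 − $244.87 = $1,965.11
City income tax: $1,965.11 × 0.0369 = $72.51
Federal tax withheld: $1,965.11 × 0.19 = $373.37
Social Security (OASDI): $2,209.98 × 0.0578 = $127.74
State disability insurance: $2,209.98 × 0.0128 = $28.29
PFL insurance: $2,209.98 × 0.01 = $22.10
Union dues: $77.54
Parking fee: $83.37
(Employer's $64.12 toward parking fee is not withheld from the employee.)
Total deductions = $88.40 + $156.47 + $72.51 + $373.37 + $127.74 + $28.29 + $22.10 + $77.54 + $83.37 = $1,029.79
Net pay = $2,209.98 − $1,029.79 = $1,180.19

$1,180.19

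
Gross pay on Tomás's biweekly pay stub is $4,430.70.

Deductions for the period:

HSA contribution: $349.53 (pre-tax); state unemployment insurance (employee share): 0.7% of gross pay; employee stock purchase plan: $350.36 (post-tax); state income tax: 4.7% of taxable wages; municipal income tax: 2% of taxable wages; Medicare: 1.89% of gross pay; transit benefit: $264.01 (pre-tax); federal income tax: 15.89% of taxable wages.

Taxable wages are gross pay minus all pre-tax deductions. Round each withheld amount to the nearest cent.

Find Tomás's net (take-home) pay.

$2,489.75

HSA contribution: $349.53
Transit benefit: $264.01
Pre-tax total = $349.53 + $264.01 = $613.54
Taxable wages = $4,430.70 − $613.54 = $3,817.16
Municipal income tax: $3,817.16 × 0.02 = $76.34
State income tax: $3,817.16 × 0.047 = $179.41
Federal income tax: $3,817.16 × 0.1589 = $606.55
State unemployment insurance (employee share): $4,430.70 × 0.007 = $31.01
Medicare: $4,430.70 × 0.0189 = $83.74
Employee stock purchase plan: $350.36
Total deductions = $349.53 + $264.01 + $76.34 + $179.41 + $606.55 + $31.01 + $83.74 + $350.36 = $1,940.95
Net pay = $4,430.70 − $1,940.95 = $2,489.75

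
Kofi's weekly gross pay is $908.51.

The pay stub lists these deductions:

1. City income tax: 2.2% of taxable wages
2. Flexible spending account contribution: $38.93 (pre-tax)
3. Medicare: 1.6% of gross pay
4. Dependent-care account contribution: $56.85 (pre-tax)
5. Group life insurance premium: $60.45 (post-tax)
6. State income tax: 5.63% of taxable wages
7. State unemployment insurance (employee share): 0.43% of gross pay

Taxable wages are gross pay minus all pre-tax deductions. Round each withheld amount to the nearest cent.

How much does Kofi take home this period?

$670.19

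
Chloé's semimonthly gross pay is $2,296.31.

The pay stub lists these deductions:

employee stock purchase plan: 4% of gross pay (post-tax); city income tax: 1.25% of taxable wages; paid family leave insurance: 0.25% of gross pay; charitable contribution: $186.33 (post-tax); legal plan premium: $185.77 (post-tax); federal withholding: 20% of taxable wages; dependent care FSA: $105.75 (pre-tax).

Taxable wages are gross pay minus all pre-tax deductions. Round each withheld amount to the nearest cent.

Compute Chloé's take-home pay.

Dependent care FSA: $105.75
Taxable wages = $2,296.31 − $105.75 = $2,190.56
City income tax: $2,190.56 × 0.0125 = $27.38
Federal withholding: $2,190.56 × 0.2 = $438.11
Paid family leave insurance: $2,296.31 × 0.0025 = $5.74
Charitable contribution: $186.33
Employee stock purchase plan: $2,296.31 × 0.04 = $91.85
Legal plan premium: $185.77
Total deductions = $105.75 + $27.38 + $438.11 + $5.74 + $186.33 + $91.85 + $185.77 = $1,040.93
Net pay = $2,296.31 − $1,040.93 = $1,255.38

$1,255.38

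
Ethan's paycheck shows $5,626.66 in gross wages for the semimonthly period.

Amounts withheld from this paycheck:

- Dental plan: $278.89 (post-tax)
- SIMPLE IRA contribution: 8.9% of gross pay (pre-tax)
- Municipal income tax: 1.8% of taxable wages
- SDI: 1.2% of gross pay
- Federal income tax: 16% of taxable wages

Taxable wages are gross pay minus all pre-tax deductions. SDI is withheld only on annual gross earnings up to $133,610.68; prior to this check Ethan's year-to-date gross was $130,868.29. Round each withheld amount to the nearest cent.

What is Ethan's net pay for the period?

$3,901.68

SIMPLE IRA contribution: $5,626.66 × 0.089 = $500.77
Taxable wages = $5,626.66 − $500.77 = $5,125.89
Municipal income tax: $5,125.89 × 0.018 = $92.27
Federal income tax: $5,125.89 × 0.16 = $820.14
SDI: only $133,610.68 − $130,868.29 = $2,742.39 of this check is subject → $2,742.39 × 0.012 = $32.91
Dental plan: $278.89
Total deductions = $500.77 + $92.27 + $820.14 + $32.91 + $278.89 = $1,724.98
Net pay = $5,626.66 − $1,724.98 = $3,901.68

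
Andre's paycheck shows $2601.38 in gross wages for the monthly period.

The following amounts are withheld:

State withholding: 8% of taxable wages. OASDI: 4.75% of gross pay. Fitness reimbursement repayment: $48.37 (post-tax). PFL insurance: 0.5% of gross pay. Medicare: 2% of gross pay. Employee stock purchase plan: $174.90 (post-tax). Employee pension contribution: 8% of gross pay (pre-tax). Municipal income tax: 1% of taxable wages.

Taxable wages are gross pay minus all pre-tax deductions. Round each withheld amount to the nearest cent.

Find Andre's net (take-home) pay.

Employee pension contribution: $2601.38 × 0.08 = $208.11
Taxable wages = $2601.38 − $208.11 = $2393.27
Municipal income tax: $2393.27 × 0.01 = $23.93
State withholding: $2393.27 × 0.08 = $191.46
Medicare: $2601.38 × 0.02 = $52.03
OASDI: $2601.38 × 0.0475 = $123.57
PFL insurance: $2601.38 × 0.005 = $13.01
Fitness reimbursement repayment: $48.37
Employee stock purchase plan: $174.90
Total deductions = $208.11 + $23.93 + $191.46 + $52.03 + $123.57 + $13.01 + $48.37 + $174.90 = $835.38
Net pay = $2601.38 − $835.38 = $1766.00

$1766.00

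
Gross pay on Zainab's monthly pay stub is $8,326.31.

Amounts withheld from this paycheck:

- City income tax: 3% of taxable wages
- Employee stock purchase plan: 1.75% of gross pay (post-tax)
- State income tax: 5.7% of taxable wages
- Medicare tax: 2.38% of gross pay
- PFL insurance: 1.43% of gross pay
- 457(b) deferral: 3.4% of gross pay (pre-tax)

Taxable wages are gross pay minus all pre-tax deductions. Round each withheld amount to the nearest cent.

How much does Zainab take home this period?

$6,880.51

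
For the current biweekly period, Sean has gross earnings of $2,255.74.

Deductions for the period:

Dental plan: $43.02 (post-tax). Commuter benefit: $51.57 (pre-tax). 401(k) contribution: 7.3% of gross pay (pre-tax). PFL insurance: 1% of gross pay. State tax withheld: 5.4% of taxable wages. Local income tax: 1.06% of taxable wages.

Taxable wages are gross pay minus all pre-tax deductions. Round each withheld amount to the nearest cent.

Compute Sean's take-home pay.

$1,842.17

Commuter benefit: $51.57
401(k) contribution: $2,255.74 × 0.073 = $164.67
Pre-tax total = $51.57 + $164.67 = $216.24
Taxable wages = $2,255.74 − $216.24 = $2,039.50
Local income tax: $2,039.50 × 0.0106 = $21.62
State tax withheld: $2,039.50 × 0.054 = $110.13
PFL insurance: $2,255.74 × 0.01 = $22.56
Dental plan: $43.02
Total deductions = $51.57 + $164.67 + $21.62 + $110.13 + $22.56 + $43.02 = $413.57
Net pay = $2,255.74 − $413.57 = $1,842.17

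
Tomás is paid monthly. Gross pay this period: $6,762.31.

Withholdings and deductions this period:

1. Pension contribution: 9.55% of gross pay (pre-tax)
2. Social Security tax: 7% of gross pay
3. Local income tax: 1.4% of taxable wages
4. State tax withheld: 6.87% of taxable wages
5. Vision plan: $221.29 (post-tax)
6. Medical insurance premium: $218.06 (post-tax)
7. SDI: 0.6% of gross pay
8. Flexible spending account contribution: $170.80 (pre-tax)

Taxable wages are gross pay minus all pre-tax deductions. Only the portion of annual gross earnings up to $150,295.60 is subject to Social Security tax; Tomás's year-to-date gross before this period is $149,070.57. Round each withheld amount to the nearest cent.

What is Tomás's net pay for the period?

$4,888.33

Flexible spending account contribution: $170.80
Pension contribution: $6,762.31 × 0.0955 = $645.80
Pre-tax total = $170.80 + $645.80 = $816.60
Taxable wages = $6,762.31 − $816.60 = $5,945.71
State tax withheld: $5,945.71 × 0.0687 = $408.47
Local income tax: $5,945.71 × 0.014 = $83.24
SDI: $6,762.31 × 0.006 = $40.57
Social Security tax: only $150,295.60 − $149,070.57 = $1,225.03 of this check is subject → $1,225.03 × 0.07 = $85.75
Vision plan: $221.29
Medical insurance premium: $218.06
Total deductions = $170.80 + $645.80 + $408.47 + $83.24 + $40.57 + $85.75 + $221.29 + $218.06 = $1,873.98
Net pay = $6,762.31 − $1,873.98 = $4,888.33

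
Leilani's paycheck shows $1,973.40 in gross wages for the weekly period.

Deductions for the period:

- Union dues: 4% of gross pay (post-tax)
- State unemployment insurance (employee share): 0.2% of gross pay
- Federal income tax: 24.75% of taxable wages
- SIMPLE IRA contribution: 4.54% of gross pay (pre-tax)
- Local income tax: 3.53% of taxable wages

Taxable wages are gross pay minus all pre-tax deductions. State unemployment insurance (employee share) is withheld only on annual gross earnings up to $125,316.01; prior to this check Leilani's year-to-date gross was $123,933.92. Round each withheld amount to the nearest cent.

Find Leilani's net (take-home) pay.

$1,269.37

SIMPLE IRA contribution: $1,973.40 × 0.0454 = $89.59
Taxable wages = $1,973.40 − $89.59 = $1,883.81
Local income tax: $1,883.81 × 0.0353 = $66.50
Federal income tax: $1,883.81 × 0.2475 = $466.24
State unemployment insurance (employee share): only $125,316.01 − $123,933.92 = $1,382.09 of this check is subject → $1,382.09 × 0.002 = $2.76
Union dues: $1,973.40 × 0.04 = $78.94
Total deductions = $89.59 + $66.50 + $466.24 + $2.76 + $78.94 = $704.03
Net pay = $1,973.40 − $704.03 = $1,269.37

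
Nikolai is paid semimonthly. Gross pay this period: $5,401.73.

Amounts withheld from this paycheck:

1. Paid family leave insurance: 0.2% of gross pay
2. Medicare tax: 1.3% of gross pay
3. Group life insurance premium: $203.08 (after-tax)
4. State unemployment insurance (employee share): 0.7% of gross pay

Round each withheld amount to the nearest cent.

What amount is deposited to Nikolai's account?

$5,079.82

Paid family leave insurance: $5,401.73 × 0.002 = $10.80
Medicare tax: $5,401.73 × 0.013 = $70.22
State unemployment insurance (employee share): $5,401.73 × 0.007 = $37.81
Group life insurance premium: $203.08
Total deductions = $10.80 + $70.22 + $37.81 + $203.08 = $321.91
Net pay = $5,401.73 − $321.91 = $5,079.82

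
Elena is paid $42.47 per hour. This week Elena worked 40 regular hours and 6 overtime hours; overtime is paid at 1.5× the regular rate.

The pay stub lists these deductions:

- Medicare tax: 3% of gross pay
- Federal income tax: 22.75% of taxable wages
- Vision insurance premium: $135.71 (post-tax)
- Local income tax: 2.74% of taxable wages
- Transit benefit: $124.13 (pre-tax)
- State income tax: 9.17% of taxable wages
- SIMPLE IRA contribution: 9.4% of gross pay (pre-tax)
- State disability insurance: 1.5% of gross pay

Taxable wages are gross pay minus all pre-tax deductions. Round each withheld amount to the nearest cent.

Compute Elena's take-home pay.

$921.46

Regular pay: 40 × $42.47 = $1,698.80
Overtime pay: 6 × $42.47 × 1.5 = $382.23
Gross pay = $1,698.80 + $382.23 = $2,081.03
Transit benefit: $124.13
SIMPLE IRA contribution: $2,081.03 × 0.094 = $195.62
Pre-tax total = $124.13 + $195.62 = $319.75
Taxable wages = $2,081.03 − $319.75 = $1,761.28
Local income tax: $1,761.28 × 0.0274 = $48.26
State income tax: $1,761.28 × 0.0917 = $161.51
Federal income tax: $1,761.28 × 0.2275 = $400.69
State disability insurance: $2,081.03 × 0.015 = $31.22
Medicare tax: $2,081.03 × 0.03 = $62.43
Vision insurance premium: $135.71
Total deductions = $124.13 + $195.62 + $48.26 + $161.51 + $400.69 + $31.22 + $62.43 + $135.71 = $1,159.57
Net pay = $2,081.03 − $1,159.57 = $921.46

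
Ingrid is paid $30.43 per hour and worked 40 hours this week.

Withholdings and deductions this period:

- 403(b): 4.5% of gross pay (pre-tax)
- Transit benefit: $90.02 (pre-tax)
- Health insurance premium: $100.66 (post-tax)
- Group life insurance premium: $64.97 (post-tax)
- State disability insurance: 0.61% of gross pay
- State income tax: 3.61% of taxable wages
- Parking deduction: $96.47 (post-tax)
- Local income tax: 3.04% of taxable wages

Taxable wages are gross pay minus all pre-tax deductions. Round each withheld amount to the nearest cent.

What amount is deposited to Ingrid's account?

Gross pay: 40 × $30.43 = $1,217.20
Transit benefit: $90.02
403(b): $1,217.20 × 0.045 = $54.77
Pre-tax total = $90.02 + $54.77 = $144.79
Taxable wages = $1,217.20 − $144.79 = $1,072.41
Local income tax: $1,072.41 × 0.0304 = $32.60
State income tax: $1,072.41 × 0.0361 = $38.71
State disability insurance: $1,217.20 × 0.0061 = $7.42
Parking deduction: $96.47
Group life insurance premium: $64.97
Health insurance premium: $100.66
Total deductions = $90.02 + $54.77 + $32.60 + $38.71 + $7.42 + $96.47 + $64.97 + $100.66 = $485.62
Net pay = $1,217.20 − $485.62 = $731.58

$731.58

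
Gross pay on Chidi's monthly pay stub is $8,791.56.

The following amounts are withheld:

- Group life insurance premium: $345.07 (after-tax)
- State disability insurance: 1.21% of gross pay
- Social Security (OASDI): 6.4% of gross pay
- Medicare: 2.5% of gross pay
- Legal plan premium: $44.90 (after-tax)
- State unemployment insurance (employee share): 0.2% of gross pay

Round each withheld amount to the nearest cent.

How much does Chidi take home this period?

$7,495.18

State disability insurance: $8,791.56 × 0.0121 = $106.38
State unemployment insurance (employee share): $8,791.56 × 0.002 = $17.58
Social Security (OASDI): $8,791.56 × 0.064 = $562.66
Medicare: $8,791.56 × 0.025 = $219.79
Group life insurance premium: $345.07
Legal plan premium: $44.90
Total deductions = $106.38 + $17.58 + $562.66 + $219.79 + $345.07 + $44.90 = $1,296.38
Net pay = $8,791.56 − $1,296.38 = $7,495.18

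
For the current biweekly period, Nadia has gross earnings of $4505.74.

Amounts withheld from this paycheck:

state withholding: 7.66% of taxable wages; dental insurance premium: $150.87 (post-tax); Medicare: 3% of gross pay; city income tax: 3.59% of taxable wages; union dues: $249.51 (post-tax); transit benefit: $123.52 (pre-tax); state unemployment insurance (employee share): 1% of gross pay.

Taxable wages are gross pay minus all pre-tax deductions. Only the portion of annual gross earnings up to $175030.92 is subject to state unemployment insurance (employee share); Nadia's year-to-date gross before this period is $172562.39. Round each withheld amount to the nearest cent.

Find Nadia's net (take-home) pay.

Transit benefit: $123.52
Taxable wages = $4505.74 − $123.52 = $4382.22
State withholding: $4382.22 × 0.0766 = $335.68
City income tax: $4382.22 × 0.0359 = $157.32
Medicare: $4505.74 × 0.03 = $135.17
State unemployment insurance (employee share): only $175030.92 − $172562.39 = $2468.53 of this check is subject → $2468.53 × 0.01 = $24.69
Dental insurance premium: $150.87
Union dues: $249.51
Total deductions = $123.52 + $335.68 + $157.32 + $135.17 + $24.69 + $150.87 + $249.51 = $1176.76
Net pay = $4505.74 − $1176.76 = $3328.98

$3328.98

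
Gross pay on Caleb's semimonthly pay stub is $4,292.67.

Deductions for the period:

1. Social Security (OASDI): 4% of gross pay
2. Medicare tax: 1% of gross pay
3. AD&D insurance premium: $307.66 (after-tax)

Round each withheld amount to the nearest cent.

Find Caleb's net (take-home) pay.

Social Security (OASDI): $4,292.67 × 0.04 = $171.71
Medicare tax: $4,292.67 × 0.01 = $42.93
AD&D insurance premium: $307.66
Total deductions = $171.71 + $42.93 + $307.66 = $522.30
Net pay = $4,292.67 − $522.30 = $3,770.37

$3,770.37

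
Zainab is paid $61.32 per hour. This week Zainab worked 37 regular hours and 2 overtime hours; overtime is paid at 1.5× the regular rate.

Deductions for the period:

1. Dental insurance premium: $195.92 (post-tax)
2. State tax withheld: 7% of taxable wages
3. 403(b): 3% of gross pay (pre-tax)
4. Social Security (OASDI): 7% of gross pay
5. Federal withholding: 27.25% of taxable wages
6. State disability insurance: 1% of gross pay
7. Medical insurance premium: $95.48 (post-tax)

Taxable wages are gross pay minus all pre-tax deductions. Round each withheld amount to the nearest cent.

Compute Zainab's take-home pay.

$1,076.70

Regular pay: 37 × $61.32 = $2,268.84
Overtime pay: 2 × $61.32 × 1.5 = $183.96
Gross pay = $2,268.84 + $183.96 = $2,452.80
403(b): $2,452.80 × 0.03 = $73.58
Taxable wages = $2,452.80 − $73.58 = $2,379.22
Federal withholding: $2,379.22 × 0.2725 = $648.34
State tax withheld: $2,379.22 × 0.07 = $166.55
Social Security (OASDI): $2,452.80 × 0.07 = $171.70
State disability insurance: $2,452.80 × 0.01 = $24.53
Medical insurance premium: $95.48
Dental insurance premium: $195.92
Total deductions = $73.58 + $648.34 + $166.55 + $171.70 + $24.53 + $95.48 + $195.92 = $1,376.10
Net pay = $2,452.80 − $1,376.10 = $1,076.70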